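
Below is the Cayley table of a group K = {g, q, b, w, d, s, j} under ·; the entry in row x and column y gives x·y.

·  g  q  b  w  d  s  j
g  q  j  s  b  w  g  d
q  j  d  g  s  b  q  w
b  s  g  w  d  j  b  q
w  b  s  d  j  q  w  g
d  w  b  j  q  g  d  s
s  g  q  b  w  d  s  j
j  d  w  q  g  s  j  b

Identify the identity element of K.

The identity e satisfies e·x = x for all x, so its row in the table reproduces the column headers.
Row s reads: g, q, b, w, d, s, j — exactly the header order. So s is the identity.

s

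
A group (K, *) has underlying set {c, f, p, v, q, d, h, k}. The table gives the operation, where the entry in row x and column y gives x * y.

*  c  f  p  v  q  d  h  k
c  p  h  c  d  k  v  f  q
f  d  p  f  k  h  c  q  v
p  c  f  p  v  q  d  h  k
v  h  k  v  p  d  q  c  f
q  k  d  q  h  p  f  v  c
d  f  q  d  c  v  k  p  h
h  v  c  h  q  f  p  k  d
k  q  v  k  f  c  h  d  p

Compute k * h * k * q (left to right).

k * h = d
d * k = h
h * q = f
(Structurally, K here is isomorphic to the dihedral group D_4.)

f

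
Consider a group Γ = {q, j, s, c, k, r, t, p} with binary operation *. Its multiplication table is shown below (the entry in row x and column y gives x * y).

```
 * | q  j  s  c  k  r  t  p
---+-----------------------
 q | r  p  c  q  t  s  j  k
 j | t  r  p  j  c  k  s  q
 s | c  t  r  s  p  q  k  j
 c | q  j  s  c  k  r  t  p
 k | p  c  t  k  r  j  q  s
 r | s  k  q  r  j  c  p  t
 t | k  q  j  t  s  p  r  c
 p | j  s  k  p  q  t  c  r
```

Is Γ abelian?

No

k * q = p but q * k = t.
Since k and q do not commute, Γ is not abelian.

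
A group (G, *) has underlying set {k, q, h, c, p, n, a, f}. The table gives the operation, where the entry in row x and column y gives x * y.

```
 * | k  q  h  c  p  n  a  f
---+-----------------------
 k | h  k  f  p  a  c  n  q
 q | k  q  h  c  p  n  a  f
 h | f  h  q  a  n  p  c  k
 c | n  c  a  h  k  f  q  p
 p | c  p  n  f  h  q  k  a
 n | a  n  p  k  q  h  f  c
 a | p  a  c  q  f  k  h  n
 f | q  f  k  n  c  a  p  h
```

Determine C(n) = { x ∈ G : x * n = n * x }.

Compare row n with column n entry by entry.
p * n = q = n * p, so p commutes with n.
f * n = a but n * f = c, so f does not.
Collecting the elements that commute with n: C(n) = {h, n, p, q}.

{h, n, p, q}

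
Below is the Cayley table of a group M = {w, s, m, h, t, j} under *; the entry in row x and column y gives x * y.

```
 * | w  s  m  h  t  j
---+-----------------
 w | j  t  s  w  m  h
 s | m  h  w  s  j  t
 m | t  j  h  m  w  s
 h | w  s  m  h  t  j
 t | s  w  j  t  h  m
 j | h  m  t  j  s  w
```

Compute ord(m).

2

The identity element is h (its row matches the header).
m^1 = m
m^2 = m * m = h
The first power of m equal to the identity is m^2, so ord(m) = 2.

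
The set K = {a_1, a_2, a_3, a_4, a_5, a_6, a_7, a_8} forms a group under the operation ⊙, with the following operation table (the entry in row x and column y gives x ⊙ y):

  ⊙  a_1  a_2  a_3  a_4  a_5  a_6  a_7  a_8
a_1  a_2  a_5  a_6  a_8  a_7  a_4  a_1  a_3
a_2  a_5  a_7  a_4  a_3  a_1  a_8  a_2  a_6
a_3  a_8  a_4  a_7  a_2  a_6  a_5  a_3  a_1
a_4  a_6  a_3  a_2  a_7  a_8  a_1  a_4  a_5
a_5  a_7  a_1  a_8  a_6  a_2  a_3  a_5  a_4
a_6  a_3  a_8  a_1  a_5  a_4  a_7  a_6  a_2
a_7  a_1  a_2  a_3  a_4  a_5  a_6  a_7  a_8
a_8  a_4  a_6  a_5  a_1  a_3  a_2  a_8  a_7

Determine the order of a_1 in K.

The identity element is a_7 (its row matches the header).
a_1^1 = a_1
a_1^2 = a_1 ⊙ a_1 = a_2
a_1^3 = a_2 ⊙ a_1 = a_5
a_1^4 = a_5 ⊙ a_1 = a_7
The first power of a_1 equal to the identity is a_1^4, so ord(a_1) = 4.

4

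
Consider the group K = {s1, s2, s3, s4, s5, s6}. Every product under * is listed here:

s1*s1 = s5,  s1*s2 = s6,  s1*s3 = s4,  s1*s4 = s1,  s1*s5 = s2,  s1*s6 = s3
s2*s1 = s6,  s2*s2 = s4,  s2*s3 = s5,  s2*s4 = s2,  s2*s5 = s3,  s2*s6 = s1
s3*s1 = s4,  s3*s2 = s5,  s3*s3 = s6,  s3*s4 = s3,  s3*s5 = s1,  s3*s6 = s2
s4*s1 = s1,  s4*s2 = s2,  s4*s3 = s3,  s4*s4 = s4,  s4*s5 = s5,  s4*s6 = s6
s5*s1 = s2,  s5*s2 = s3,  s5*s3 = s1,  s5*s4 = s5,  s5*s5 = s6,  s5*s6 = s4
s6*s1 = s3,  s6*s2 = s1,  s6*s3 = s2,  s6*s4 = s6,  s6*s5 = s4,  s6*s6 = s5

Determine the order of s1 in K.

The identity element is s4 (its row matches the header).
s1^1 = s1
s1^2 = s1 * s1 = s5
s1^3 = s5 * s1 = s2
s1^4 = s2 * s1 = s6
s1^5 = s6 * s1 = s3
s1^6 = s3 * s1 = s4
The first power of s1 equal to the identity is s1^6, so ord(s1) = 6.

6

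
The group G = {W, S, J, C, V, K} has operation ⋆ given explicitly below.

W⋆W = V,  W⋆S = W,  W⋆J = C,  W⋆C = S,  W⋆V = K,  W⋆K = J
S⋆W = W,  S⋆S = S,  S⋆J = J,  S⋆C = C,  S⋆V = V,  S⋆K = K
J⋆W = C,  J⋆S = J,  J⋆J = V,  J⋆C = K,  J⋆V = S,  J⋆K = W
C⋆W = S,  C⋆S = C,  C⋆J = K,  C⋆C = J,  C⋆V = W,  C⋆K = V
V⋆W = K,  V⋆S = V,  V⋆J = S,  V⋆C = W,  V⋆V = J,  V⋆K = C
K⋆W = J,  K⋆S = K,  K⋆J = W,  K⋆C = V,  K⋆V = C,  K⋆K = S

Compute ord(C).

6

The identity element is S (its row matches the header).
C^1 = C
C^2 = C ⋆ C = J
C^3 = J ⋆ C = K
C^4 = K ⋆ C = V
C^5 = V ⋆ C = W
C^6 = W ⋆ C = S
The first power of C equal to the identity is C^6, so ord(C) = 6.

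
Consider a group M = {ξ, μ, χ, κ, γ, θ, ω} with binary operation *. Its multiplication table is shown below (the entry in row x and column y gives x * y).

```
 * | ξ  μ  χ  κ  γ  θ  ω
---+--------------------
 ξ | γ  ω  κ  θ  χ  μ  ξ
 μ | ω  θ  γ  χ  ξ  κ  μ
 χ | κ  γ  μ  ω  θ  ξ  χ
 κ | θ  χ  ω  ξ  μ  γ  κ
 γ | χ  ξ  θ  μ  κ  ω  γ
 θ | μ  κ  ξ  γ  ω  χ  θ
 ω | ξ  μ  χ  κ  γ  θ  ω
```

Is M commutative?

Yes

Check whether the table is symmetric across its main diagonal.
Every entry (row x, col y) equals the entry (row y, col x), so M is abelian.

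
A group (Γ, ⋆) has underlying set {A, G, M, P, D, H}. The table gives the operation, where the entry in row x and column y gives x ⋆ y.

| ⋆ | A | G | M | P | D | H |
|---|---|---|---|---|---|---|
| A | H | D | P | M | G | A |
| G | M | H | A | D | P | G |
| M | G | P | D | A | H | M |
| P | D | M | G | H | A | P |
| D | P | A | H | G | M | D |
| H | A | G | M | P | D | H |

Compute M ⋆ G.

Read row M, column G: M ⋆ G = P.
(Structurally, Γ here is isomorphic to the symmetric group S_3.)

P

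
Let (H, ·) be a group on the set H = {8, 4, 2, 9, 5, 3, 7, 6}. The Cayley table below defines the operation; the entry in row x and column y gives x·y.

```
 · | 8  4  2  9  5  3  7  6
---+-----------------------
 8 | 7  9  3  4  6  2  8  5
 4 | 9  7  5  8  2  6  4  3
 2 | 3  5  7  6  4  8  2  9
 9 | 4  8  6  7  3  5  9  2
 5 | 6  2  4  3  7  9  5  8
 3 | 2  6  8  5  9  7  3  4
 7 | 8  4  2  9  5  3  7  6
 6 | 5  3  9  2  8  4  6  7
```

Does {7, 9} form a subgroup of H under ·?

{7, 9} contains the identity 7.
Checking products: every product of two elements of {7, 9} (read from the table) lies in {7, 9}, so the set is closed.
In a finite group, a nonempty closed subset is a subgroup. So {7, 9} ≤ H.

Yes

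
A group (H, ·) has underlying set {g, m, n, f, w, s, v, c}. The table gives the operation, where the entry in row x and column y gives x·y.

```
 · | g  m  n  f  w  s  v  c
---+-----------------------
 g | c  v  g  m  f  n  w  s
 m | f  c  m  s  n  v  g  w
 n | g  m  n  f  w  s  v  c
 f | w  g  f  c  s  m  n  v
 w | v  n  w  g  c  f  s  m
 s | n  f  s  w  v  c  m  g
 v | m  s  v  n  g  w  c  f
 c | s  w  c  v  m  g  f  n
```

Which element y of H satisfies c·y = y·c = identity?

c

First locate the identity: row n matches the header, so n is the identity.
Scan row c for n: c·c = n. Hence c^(-1) = c.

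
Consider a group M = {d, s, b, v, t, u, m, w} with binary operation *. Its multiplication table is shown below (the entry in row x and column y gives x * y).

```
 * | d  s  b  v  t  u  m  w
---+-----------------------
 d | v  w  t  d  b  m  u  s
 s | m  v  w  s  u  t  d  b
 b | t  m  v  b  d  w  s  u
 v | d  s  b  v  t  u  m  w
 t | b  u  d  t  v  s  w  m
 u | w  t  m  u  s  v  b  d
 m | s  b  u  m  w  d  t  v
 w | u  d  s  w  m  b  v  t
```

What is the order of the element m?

The identity element is v (its row matches the header).
m^1 = m
m^2 = m * m = t
m^3 = t * m = w
m^4 = w * m = v
The first power of m equal to the identity is m^4, so ord(m) = 4.
(Structurally, M here is isomorphic to the dihedral group D_4.)

4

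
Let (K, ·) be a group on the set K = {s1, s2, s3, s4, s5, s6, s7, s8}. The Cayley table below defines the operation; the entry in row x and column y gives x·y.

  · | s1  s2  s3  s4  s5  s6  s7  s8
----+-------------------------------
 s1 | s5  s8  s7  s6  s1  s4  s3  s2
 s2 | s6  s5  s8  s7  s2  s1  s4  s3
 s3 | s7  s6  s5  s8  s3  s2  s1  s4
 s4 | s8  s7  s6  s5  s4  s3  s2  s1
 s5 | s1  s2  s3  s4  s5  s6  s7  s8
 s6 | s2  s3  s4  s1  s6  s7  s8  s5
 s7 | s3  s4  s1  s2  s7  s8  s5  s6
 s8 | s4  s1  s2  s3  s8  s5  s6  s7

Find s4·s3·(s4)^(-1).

The identity is s5. In row s4, the entry s5 sits in column s4, so s4^(-1) = s4.
s4·s3 = s6
s6·s4 = s1

s1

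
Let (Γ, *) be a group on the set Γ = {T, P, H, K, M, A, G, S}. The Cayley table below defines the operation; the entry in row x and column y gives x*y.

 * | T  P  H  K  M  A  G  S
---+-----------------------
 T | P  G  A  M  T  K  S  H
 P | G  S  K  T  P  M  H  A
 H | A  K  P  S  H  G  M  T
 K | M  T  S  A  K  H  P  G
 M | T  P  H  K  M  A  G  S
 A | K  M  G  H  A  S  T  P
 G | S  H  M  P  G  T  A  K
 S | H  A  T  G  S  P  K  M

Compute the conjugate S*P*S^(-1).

P

The identity is M. In row S, the entry M sits in column S, so S^(-1) = S.
S*P = A
A*S = P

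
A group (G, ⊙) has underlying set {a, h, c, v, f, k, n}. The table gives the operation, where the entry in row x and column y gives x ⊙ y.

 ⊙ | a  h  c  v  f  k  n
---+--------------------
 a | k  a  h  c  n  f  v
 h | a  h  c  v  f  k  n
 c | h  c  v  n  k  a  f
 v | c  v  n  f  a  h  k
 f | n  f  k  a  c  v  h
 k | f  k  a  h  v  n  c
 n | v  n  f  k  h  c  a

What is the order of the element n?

The identity element is h (its row matches the header).
n^1 = n
n^2 = n ⊙ n = a
n^3 = a ⊙ n = v
n^4 = v ⊙ n = k
n^5 = k ⊙ n = c
n^6 = c ⊙ n = f
n^7 = f ⊙ n = h
The first power of n equal to the identity is n^7, so ord(n) = 7.

7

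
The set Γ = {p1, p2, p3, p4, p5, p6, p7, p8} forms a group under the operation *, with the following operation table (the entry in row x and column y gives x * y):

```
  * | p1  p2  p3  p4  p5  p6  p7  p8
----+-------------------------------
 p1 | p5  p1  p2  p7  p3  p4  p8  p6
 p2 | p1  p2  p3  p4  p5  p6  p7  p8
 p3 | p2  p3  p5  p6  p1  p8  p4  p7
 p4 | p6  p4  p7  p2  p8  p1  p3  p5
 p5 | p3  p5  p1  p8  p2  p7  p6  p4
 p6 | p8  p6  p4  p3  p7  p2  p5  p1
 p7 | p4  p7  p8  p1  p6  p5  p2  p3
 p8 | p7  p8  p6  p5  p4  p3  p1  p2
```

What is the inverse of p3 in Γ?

First locate the identity: row p2 matches the header, so p2 is the identity.
Scan row p3 for p2: p3 * p1 = p2. Hence p3^(-1) = p1.

p1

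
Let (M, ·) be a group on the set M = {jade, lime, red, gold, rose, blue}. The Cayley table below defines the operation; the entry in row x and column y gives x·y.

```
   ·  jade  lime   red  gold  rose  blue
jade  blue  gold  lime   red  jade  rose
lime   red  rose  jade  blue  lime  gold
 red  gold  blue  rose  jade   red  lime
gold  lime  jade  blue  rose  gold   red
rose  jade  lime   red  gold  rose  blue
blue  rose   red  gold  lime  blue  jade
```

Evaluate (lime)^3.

lime^1 = lime
lime^2 = lime·lime = rose
lime^3 = rose·lime = lime
(Structurally, M here is isomorphic to the symmetric group S_3.)

lime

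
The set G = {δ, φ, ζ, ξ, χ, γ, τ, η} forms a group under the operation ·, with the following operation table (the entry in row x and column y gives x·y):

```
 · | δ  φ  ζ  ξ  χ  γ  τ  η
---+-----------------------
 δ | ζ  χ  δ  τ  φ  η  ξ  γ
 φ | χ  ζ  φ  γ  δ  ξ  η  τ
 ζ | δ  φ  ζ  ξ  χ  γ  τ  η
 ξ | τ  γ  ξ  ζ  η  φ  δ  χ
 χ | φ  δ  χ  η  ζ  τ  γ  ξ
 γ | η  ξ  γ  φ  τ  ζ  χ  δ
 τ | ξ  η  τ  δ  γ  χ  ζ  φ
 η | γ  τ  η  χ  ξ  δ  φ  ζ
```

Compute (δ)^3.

δ

δ^1 = δ
δ^2 = δ·δ = ζ
δ^3 = ζ·δ = δ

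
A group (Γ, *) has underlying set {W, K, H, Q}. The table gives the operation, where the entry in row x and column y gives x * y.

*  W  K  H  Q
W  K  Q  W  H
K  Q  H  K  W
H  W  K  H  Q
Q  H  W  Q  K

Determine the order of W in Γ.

4

The identity element is H (its row matches the header).
W^1 = W
W^2 = W * W = K
W^3 = K * W = Q
W^4 = Q * W = H
The first power of W equal to the identity is W^4, so ord(W) = 4.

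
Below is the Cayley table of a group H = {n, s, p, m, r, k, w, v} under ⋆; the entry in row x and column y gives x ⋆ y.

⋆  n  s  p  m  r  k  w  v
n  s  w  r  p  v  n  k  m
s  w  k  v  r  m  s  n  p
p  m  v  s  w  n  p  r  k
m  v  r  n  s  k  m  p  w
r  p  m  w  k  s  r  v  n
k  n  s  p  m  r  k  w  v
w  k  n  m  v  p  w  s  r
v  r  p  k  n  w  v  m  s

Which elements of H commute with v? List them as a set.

Compare row v with column v entry by entry.
s ⋆ v = p = v ⋆ s, so s commutes with v.
n ⋆ v = m but v ⋆ n = r, so n does not.
Collecting the elements that commute with v: C(v) = {k, p, s, v}.
(Structurally, H here is isomorphic to the quaternion group Q_8.)

{k, p, s, v}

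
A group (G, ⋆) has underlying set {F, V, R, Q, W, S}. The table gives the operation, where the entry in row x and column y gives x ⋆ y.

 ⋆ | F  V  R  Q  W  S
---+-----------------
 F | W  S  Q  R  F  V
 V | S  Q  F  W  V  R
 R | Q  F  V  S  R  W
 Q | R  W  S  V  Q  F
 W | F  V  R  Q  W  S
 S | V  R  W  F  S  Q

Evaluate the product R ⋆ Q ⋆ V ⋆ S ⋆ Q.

R ⋆ Q = S
S ⋆ V = R
R ⋆ S = W
W ⋆ Q = Q

Q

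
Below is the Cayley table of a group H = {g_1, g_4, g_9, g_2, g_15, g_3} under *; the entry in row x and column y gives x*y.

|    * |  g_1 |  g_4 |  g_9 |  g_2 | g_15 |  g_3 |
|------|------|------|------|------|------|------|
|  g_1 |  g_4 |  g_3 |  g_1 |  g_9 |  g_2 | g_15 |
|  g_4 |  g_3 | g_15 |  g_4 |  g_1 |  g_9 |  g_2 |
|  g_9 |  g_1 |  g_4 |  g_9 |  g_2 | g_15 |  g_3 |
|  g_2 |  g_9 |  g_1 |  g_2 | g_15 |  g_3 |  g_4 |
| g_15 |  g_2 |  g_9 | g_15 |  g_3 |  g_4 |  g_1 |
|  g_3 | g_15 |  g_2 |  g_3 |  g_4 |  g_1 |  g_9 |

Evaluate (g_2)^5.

g_1

g_2^1 = g_2
g_2^2 = g_2*g_2 = g_15
g_2^3 = g_15*g_2 = g_3
g_2^4 = g_3*g_2 = g_4
g_2^5 = g_4*g_2 = g_1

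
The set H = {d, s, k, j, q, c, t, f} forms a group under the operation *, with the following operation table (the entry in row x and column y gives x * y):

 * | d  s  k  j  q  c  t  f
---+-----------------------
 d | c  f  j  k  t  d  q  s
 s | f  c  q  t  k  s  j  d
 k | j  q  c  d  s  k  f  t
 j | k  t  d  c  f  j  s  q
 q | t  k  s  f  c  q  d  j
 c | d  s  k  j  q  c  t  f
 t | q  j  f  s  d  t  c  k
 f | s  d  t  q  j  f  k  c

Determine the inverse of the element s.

First locate the identity: row c matches the header, so c is the identity.
Scan row s for c: s * s = c. Hence s^(-1) = s.

s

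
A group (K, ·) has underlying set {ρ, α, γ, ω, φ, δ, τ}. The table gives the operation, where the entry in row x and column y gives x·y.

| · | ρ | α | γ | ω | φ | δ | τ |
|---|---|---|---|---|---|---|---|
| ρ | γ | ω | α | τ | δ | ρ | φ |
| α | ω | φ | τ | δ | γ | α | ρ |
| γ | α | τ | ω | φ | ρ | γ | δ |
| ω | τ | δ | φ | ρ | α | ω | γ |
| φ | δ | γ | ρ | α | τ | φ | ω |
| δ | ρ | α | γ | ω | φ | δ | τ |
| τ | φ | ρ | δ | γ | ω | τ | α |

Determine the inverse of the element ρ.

φ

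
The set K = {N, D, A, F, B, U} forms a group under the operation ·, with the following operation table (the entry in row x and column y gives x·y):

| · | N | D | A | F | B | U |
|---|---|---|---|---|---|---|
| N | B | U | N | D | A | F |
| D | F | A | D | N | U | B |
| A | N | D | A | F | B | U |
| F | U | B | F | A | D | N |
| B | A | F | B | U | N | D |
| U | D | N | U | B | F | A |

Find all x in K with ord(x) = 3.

Identity is A. Compute the order of each non-identity element by repeated multiplication:
  N: N → B → A  (order 3)
  D: D → A  (order 2)
  F: F → A  (order 2)
  B: B → N → A  (order 3)
  U: U → A  (order 2)
Elements of order 3: {B, N}.
(Structurally, K here is isomorphic to the symmetric group S_3.)

{B, N}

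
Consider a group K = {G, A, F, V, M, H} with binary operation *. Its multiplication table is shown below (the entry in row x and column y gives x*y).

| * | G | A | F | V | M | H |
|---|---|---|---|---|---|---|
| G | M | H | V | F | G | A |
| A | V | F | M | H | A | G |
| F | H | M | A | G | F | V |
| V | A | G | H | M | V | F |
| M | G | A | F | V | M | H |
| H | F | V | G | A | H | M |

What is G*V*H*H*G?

H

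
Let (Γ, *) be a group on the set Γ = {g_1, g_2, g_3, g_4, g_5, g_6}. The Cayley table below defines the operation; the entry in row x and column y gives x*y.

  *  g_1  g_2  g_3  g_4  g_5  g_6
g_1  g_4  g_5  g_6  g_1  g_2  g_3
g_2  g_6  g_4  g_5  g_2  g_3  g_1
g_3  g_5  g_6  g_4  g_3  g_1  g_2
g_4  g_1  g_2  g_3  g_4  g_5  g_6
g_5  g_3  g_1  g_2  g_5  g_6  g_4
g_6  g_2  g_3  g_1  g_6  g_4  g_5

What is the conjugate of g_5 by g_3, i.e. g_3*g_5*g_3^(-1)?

The identity is g_4. In row g_3, the entry g_4 sits in column g_3, so g_3^(-1) = g_3.
g_3*g_5 = g_1
g_1*g_3 = g_6

g_6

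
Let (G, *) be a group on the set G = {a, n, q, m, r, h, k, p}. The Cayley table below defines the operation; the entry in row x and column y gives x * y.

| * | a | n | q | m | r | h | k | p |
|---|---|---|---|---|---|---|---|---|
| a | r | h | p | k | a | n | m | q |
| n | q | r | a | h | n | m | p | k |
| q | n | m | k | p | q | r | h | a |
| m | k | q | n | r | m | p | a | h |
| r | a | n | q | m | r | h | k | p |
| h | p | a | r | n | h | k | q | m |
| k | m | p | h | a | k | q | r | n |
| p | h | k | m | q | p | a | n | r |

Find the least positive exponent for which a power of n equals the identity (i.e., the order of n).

The identity element is r (its row matches the header).
n^1 = n
n^2 = n * n = r
The first power of n equal to the identity is n^2, so ord(n) = 2.

2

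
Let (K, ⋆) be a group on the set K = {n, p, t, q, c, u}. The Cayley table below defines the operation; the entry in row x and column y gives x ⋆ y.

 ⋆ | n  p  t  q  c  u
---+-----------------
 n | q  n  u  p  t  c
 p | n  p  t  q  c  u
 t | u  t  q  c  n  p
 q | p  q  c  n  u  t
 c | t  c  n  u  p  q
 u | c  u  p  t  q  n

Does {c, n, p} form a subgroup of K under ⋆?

n ⋆ n = q, which is not in {c, n, p}.
The subset is not closed under ⋆, so it is not a subgroup.
(Structurally, K here is isomorphic to the cyclic group Z_6.)

No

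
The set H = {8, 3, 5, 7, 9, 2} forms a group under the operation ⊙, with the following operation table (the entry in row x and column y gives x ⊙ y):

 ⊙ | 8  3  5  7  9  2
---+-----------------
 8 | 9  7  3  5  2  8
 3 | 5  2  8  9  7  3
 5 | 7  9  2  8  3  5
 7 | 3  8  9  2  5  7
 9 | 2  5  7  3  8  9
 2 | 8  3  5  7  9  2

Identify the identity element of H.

The identity e satisfies e ⊙ x = x for all x, so its row in the table reproduces the column headers.
Row 2 reads: 8, 3, 5, 7, 9, 2 — exactly the header order. So 2 is the identity.
(Structurally, H here is isomorphic to the symmetric group S_3.)

2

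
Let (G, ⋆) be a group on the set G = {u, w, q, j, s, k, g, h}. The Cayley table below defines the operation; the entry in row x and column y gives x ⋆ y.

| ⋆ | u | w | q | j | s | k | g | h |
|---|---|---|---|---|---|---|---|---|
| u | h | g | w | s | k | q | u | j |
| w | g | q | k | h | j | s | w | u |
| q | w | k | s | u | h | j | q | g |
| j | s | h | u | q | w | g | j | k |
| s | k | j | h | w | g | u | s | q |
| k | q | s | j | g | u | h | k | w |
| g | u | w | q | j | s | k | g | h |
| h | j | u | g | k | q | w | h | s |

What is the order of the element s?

2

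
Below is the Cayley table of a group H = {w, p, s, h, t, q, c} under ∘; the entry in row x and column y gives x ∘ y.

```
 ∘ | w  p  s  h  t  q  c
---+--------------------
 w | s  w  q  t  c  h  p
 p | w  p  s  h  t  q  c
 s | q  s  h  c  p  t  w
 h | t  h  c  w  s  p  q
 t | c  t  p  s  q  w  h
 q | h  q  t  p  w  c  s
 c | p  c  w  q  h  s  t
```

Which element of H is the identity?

p

The identity e satisfies e ∘ x = x for all x, so its row in the table reproduces the column headers.
Row p reads: w, p, s, h, t, q, c — exactly the header order. So p is the identity.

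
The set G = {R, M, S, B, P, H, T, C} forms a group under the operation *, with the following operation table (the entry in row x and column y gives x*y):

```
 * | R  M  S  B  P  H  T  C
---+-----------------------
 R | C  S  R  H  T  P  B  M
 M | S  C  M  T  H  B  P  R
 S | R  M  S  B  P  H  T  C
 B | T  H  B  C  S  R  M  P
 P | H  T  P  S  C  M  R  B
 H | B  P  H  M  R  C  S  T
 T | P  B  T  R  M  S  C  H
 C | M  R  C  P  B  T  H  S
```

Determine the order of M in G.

4

The identity element is S (its row matches the header).
M^1 = M
M^2 = M*M = C
M^3 = C*M = R
M^4 = R*M = S
The first power of M equal to the identity is M^4, so ord(M) = 4.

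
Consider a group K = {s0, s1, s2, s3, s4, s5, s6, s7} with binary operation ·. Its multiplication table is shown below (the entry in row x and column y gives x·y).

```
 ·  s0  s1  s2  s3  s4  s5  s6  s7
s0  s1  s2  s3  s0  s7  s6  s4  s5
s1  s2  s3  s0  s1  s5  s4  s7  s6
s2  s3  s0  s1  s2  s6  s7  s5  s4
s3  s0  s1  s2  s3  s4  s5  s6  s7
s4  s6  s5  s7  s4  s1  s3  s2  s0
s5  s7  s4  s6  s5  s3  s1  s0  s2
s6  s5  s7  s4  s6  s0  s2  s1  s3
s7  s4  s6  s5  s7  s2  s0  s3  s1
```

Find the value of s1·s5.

Read row s1, column s5: s1·s5 = s4.
(Structurally, K here is isomorphic to the quaternion group Q_8.)

s4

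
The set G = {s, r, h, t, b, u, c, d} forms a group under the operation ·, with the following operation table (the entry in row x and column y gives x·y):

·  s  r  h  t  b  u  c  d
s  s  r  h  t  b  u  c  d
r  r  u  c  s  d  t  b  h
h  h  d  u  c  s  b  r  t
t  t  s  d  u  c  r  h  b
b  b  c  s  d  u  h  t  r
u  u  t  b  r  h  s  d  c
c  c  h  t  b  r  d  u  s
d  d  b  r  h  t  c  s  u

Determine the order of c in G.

The identity element is s (its row matches the header).
c^1 = c
c^2 = c·c = u
c^3 = u·c = d
c^4 = d·c = s
The first power of c equal to the identity is c^4, so ord(c) = 4.
(Structurally, G here is isomorphic to the quaternion group Q_8.)

4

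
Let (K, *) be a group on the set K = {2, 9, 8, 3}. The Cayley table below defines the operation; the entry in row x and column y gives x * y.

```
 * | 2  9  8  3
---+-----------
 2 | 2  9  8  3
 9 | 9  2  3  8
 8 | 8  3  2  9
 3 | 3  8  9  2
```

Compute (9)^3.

9^1 = 9
9^2 = 9 * 9 = 2
9^3 = 2 * 9 = 9
(Structurally, K here is isomorphic to the Klein four-group V_4.)

9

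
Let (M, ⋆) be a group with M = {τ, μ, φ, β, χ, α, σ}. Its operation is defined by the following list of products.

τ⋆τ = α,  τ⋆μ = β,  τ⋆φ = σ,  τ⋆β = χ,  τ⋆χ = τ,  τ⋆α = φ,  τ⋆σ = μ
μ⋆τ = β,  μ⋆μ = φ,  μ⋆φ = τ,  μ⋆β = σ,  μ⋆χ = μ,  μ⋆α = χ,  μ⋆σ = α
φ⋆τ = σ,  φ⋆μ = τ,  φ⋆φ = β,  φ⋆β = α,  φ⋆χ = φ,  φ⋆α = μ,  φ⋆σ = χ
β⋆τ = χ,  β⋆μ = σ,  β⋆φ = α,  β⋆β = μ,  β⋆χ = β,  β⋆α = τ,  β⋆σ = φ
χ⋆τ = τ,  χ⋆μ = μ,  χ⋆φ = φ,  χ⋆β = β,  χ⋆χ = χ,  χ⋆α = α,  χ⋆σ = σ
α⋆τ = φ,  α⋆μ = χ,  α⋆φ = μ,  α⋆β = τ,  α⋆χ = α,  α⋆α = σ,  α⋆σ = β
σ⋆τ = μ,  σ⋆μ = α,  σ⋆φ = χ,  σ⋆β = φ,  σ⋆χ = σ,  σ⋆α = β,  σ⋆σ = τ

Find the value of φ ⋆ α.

Read row φ, column α: φ ⋆ α = μ.

μ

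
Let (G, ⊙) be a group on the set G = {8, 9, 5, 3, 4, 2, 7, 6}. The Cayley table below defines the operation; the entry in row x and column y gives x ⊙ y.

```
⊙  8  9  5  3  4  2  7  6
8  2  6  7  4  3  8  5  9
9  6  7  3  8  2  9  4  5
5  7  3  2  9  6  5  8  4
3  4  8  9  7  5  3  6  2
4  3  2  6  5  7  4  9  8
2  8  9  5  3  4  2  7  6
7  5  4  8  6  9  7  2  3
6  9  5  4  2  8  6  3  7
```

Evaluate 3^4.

2

3^1 = 3
3^2 = 3 ⊙ 3 = 7
3^3 = 7 ⊙ 3 = 6
3^4 = 6 ⊙ 3 = 2
(Structurally, G here is isomorphic to Z_2 x Z_4.)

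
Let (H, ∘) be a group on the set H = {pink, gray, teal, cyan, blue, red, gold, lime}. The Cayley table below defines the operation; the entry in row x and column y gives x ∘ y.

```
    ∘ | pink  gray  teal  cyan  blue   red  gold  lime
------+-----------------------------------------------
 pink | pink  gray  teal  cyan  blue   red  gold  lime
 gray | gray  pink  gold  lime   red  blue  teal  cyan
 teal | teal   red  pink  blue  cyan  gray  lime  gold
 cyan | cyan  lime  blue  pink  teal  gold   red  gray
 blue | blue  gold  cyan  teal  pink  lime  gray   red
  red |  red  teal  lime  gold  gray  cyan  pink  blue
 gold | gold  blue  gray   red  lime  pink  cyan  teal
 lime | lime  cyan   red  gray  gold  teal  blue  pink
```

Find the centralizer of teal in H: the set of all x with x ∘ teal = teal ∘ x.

Compare row teal with column teal entry by entry.
blue ∘ teal = cyan = teal ∘ blue, so blue commutes with teal.
lime ∘ teal = red but teal ∘ lime = gold, so lime does not.
Collecting the elements that commute with teal: C(teal) = {blue, cyan, pink, teal}.
(Structurally, H here is isomorphic to the dihedral group D_4.)

{blue, cyan, pink, teal}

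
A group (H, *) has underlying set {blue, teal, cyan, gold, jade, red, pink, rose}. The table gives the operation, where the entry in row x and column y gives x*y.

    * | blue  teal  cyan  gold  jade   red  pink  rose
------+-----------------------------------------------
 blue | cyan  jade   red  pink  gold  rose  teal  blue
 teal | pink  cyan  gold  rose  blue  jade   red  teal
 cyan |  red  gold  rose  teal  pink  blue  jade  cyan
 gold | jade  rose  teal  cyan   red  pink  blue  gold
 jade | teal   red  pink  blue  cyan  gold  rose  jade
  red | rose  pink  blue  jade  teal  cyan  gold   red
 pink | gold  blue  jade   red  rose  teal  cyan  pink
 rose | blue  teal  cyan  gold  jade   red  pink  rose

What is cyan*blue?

Read row cyan, column blue: cyan*blue = red.
(Structurally, H here is isomorphic to the quaternion group Q_8.)

red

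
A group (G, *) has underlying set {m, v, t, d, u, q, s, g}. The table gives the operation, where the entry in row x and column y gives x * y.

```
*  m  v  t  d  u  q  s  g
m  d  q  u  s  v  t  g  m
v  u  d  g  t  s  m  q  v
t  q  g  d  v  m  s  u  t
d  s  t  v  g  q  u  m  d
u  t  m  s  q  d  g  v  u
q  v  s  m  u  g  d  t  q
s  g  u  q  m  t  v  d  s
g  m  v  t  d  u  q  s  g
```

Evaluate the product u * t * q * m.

u * t = s
s * q = v
v * m = u
(Structurally, G here is isomorphic to the quaternion group Q_8.)

u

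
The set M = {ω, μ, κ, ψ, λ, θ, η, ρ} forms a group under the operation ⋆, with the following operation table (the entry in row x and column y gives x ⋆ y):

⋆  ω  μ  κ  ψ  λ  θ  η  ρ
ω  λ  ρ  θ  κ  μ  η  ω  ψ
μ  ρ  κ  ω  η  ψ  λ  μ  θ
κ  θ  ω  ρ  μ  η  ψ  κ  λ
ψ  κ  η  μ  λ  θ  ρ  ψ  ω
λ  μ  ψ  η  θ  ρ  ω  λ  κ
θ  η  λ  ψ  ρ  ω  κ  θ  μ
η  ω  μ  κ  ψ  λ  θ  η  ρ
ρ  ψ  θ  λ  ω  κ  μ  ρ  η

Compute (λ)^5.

λ^1 = λ
λ^2 = λ ⋆ λ = ρ
λ^3 = ρ ⋆ λ = κ
λ^4 = κ ⋆ λ = η
λ^5 = η ⋆ λ = λ

λ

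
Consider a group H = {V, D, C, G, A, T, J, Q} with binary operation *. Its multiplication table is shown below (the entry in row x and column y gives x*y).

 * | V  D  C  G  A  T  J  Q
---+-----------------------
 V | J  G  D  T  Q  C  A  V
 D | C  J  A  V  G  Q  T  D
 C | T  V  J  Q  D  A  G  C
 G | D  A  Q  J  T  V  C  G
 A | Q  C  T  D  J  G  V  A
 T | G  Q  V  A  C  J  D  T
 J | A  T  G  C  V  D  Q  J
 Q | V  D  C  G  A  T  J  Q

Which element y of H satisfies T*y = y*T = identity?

D

First locate the identity: row Q matches the header, so Q is the identity.
Scan row T for Q: T*D = Q. Hence T^(-1) = D.
(Structurally, H here is isomorphic to the quaternion group Q_8.)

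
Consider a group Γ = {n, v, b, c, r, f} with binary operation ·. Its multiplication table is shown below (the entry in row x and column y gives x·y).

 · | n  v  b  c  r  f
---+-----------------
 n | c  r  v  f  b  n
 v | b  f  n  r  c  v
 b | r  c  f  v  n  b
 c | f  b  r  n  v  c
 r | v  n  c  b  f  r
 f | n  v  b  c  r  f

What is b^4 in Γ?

b^1 = b
b^2 = b·b = f
b^3 = f·b = b
b^4 = b·b = f

f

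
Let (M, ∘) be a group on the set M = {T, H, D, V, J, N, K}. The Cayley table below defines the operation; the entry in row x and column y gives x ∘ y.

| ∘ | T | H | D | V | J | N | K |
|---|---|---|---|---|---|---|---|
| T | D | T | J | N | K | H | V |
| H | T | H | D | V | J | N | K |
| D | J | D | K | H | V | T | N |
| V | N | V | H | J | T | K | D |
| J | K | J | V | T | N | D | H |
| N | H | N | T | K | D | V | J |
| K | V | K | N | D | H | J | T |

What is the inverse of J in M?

K

First locate the identity: row H matches the header, so H is the identity.
Scan row J for H: J ∘ K = H. Hence J^(-1) = K.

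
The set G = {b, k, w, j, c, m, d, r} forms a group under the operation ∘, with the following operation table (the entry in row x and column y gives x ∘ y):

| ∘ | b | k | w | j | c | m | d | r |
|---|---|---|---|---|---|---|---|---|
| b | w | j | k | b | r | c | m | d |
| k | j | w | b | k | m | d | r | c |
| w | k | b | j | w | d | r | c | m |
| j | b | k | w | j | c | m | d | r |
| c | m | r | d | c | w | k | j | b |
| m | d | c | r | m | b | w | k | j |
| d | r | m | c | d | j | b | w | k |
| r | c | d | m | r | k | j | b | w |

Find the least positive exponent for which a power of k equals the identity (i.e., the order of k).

4

The identity element is j (its row matches the header).
k^1 = k
k^2 = k ∘ k = w
k^3 = w ∘ k = b
k^4 = b ∘ k = j
The first power of k equal to the identity is k^4, so ord(k) = 4.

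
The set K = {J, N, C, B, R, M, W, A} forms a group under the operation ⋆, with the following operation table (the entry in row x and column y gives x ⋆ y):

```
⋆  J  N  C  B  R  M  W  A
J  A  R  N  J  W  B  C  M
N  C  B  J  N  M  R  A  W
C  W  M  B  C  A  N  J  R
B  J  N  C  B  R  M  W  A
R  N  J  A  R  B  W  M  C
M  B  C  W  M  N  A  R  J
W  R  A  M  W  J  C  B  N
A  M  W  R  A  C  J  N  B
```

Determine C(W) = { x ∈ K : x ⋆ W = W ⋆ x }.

{A, B, N, W}

Compare row W with column W entry by entry.
A ⋆ W = N = W ⋆ A, so A commutes with W.
J ⋆ W = C but W ⋆ J = R, so J does not.
Collecting the elements that commute with W: C(W) = {A, B, N, W}.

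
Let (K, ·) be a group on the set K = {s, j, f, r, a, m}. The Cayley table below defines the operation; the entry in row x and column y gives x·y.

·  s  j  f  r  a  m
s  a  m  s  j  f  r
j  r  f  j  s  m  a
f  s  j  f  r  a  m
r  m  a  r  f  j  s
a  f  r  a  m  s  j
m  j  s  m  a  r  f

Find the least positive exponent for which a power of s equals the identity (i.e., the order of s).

The identity element is f (its row matches the header).
s^1 = s
s^2 = s·s = a
s^3 = a·s = f
The first power of s equal to the identity is s^3, so ord(s) = 3.

3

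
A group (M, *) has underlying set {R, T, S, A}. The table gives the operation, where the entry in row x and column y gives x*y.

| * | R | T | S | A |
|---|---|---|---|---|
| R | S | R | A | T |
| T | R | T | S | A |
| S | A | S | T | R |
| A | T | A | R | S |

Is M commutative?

Check whether the table is symmetric across its main diagonal.
Every entry (row x, col y) equals the entry (row y, col x), so M is abelian.

Yes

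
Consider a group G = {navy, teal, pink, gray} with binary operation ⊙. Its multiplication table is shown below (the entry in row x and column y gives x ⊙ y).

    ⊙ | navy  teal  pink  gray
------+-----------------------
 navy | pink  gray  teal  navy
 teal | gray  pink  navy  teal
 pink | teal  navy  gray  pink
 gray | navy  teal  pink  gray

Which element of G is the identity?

The identity e satisfies e ⊙ x = x for all x, so its row in the table reproduces the column headers.
Row gray reads: navy, teal, pink, gray — exactly the header order. So gray is the identity.
(Structurally, G here is isomorphic to the cyclic group Z_4.)

gray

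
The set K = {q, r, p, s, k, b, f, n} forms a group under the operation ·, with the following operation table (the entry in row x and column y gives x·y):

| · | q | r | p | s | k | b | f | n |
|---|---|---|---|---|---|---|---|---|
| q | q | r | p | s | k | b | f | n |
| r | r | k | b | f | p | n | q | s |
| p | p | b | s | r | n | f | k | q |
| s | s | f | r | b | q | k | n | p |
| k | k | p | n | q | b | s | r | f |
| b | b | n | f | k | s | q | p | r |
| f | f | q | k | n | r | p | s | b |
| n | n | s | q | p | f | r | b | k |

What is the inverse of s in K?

First locate the identity: row q matches the header, so q is the identity.
Scan row s for q: s·k = q. Hence s^(-1) = k.

k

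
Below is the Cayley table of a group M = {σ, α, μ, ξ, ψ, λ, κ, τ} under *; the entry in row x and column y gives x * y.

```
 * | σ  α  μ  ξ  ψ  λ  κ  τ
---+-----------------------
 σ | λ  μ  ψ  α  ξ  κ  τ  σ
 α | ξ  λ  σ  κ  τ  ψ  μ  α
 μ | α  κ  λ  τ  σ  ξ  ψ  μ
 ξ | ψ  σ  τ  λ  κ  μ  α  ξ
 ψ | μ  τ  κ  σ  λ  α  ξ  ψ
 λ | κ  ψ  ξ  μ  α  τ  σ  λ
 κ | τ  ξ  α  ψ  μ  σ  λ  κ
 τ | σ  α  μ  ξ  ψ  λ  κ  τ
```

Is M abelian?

No

α * μ = σ but μ * α = κ.
Since α and μ do not commute, M is not abelian.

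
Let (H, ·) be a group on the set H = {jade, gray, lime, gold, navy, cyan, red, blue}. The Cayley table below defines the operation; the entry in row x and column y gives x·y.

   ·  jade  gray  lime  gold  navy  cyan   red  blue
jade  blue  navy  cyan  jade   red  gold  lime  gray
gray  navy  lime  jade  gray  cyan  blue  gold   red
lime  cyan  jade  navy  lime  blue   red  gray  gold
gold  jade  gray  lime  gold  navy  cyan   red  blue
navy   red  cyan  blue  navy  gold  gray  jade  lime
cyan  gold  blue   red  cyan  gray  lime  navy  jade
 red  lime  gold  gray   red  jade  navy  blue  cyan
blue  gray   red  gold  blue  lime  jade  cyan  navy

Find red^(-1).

gray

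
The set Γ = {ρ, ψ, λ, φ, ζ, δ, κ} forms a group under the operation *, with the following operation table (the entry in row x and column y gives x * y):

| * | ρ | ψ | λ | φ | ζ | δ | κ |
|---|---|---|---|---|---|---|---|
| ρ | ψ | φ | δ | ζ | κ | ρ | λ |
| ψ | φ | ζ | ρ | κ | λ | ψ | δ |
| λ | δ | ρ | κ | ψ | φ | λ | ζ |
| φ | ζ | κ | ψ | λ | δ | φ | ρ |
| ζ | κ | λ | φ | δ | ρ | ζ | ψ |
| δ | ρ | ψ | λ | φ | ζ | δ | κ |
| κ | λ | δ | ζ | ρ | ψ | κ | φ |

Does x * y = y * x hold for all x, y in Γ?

Check whether the table is symmetric across its main diagonal.
Every entry (row x, col y) equals the entry (row y, col x), so Γ is abelian.

Yes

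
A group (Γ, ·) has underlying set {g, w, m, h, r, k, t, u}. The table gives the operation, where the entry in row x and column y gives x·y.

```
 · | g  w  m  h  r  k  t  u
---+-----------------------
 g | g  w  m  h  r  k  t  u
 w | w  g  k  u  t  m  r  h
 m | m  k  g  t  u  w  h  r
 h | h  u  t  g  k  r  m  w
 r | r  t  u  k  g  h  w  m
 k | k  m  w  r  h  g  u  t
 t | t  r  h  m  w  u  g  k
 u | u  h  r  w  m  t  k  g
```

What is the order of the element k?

The identity element is g (its row matches the header).
k^1 = k
k^2 = k·k = g
The first power of k equal to the identity is k^2, so ord(k) = 2.

2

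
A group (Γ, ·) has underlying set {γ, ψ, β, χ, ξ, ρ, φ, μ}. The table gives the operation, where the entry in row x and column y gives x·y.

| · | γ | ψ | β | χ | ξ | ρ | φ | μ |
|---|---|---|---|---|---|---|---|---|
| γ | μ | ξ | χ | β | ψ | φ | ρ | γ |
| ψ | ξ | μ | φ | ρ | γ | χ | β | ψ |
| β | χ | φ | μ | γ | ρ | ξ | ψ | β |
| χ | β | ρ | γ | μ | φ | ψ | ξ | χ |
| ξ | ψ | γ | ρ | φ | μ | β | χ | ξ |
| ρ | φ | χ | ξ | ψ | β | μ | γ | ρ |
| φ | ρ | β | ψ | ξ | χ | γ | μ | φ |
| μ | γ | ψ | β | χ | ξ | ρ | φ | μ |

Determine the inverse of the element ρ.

First locate the identity: row μ matches the header, so μ is the identity.
Scan row ρ for μ: ρ·ρ = μ. Hence ρ^(-1) = ρ.

ρ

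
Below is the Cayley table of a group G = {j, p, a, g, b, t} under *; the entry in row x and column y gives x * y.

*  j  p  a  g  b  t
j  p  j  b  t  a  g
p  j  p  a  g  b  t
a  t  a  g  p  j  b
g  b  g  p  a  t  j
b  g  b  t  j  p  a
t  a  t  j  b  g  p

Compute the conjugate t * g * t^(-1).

The identity is p. In row t, the entry p sits in column t, so t^(-1) = t.
t * g = b
b * t = a
(Structurally, G here is isomorphic to the symmetric group S_3.)

a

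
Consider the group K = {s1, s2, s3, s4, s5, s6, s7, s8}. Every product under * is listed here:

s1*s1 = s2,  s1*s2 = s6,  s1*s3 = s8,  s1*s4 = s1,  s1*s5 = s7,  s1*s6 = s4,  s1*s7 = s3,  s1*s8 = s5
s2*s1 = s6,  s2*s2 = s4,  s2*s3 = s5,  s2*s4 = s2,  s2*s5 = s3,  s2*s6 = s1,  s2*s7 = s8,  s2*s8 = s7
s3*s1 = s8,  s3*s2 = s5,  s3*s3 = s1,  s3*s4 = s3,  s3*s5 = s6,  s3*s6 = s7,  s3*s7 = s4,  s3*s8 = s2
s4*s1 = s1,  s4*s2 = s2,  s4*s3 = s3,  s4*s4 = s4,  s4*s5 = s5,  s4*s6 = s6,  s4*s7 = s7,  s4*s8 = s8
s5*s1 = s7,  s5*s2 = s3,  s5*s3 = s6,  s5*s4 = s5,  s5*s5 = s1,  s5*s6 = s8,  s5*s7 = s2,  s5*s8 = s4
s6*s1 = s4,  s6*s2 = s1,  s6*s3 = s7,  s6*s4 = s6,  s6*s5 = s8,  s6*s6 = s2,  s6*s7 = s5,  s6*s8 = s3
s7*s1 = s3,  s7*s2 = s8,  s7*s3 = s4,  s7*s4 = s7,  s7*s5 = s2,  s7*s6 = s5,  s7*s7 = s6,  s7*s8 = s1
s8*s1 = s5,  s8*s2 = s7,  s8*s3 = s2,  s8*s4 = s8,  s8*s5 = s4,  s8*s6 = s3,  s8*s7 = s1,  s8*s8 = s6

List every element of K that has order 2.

Identity is s4. Compute the order of each non-identity element by repeated multiplication:
  s1: s1 → s2 → s6 → s4  (order 4)
  s2: s2 → s4  (order 2)
  s3: s3 → s1 → s8 → s2 → s5 → s6 → s7 → s4  (order 8)
  s5: s5 → s1 → s7 → s2 → s3 → s6 → s8 → s4  (order 8)
  s6: s6 → s2 → s1 → s4  (order 4)
  s7: s7 → s6 → s5 → s2 → s8 → s1 → s3 → s4  (order 8)
  s8: s8 → s6 → s3 → s2 → s7 → s1 → s5 → s4  (order 8)
Elements of order 2: {s2}.

{s2}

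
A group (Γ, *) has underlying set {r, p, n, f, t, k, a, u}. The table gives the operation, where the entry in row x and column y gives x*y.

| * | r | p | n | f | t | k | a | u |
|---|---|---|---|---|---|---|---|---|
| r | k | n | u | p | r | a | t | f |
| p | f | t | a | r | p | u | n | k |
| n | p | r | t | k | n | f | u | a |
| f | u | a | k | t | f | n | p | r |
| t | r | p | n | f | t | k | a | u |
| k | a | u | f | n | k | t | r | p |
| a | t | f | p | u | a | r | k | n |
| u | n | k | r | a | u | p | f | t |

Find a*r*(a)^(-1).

r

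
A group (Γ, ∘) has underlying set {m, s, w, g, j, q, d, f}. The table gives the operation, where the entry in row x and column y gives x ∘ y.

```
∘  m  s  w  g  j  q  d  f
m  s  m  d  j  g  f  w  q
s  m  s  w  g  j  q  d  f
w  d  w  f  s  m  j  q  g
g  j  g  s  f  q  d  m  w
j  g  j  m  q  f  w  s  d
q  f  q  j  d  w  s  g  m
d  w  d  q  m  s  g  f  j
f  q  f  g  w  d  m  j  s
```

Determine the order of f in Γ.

2

The identity element is s (its row matches the header).
f^1 = f
f^2 = f ∘ f = s
The first power of f equal to the identity is f^2, so ord(f) = 2.
(Structurally, Γ here is isomorphic to Z_2 x Z_4.)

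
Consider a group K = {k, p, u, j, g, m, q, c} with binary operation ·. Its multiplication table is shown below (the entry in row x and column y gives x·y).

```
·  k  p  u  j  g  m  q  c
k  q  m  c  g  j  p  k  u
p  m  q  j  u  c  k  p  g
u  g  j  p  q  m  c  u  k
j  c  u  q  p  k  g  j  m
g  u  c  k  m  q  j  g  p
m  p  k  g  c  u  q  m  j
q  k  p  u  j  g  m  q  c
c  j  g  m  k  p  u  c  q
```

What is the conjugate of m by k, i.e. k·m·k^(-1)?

m

The identity is q. In row k, the entry q sits in column k, so k^(-1) = k.
k·m = p
p·k = m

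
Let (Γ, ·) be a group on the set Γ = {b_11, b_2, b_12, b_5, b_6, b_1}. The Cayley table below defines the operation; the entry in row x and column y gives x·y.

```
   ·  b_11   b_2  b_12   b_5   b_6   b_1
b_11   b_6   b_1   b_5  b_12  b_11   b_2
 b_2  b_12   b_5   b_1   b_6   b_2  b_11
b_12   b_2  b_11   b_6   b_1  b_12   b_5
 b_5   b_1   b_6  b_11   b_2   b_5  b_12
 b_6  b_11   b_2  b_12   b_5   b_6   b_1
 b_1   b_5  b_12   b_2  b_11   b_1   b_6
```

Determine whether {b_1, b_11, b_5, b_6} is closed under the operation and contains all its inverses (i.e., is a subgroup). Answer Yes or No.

b_5·b_5 = b_2, which is not in {b_1, b_11, b_5, b_6}.
The subset is not closed under ·, so it is not a subgroup.

No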